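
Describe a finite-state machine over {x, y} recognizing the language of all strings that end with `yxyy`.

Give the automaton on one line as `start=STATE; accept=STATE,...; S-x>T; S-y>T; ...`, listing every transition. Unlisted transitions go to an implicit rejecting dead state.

Remember how much of `yxyy` the current input suffix matches. State A means no match yet; B means the last symbol is `y`; C means the last 2 symbols are `yx`; D means the last 3 symbols are `yxy`; E means the last 4 symbols are `yxyy`. Only E accepts. On a mismatch, fall back to the longest proper suffix that is still a prefix of `yxyy`.
5 states suffice.
       x  y 
>  A   A  B 
   B   C  B 
   C   A  D 
   D   C  E 
 * E   C  B 
(> = start, * = accepting)

start=A; accept=E; A-x>A; A-y>B; B-x>C; B-y>B; C-x>A; C-y>D; D-x>C; D-y>E; E-x>C; E-y>B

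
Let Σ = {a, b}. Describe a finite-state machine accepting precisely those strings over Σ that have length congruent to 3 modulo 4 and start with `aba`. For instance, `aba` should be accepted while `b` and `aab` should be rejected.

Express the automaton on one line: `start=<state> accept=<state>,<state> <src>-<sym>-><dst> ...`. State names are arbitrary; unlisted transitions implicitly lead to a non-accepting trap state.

Build one automaton per condition and run them in lockstep. The first has 4 states tracking the input length modulo 4; the second has 5 states tracking whether the input so far still matches the prefix `aba`. A product state is a pair (one from each), accepting exactly when both do.
          a    b  
>  s0     s1   s2 
   s1     s3   s4 
   s2     s3   s3 
   s3     s5   s5 
   s4     s6   s5 
   s5     s7   s7 
 * s6     s8   s8 
   s7     s2   s2 
   s8     s9   s9 
   s9    s10  s10 
   s10    s6   s6 
(> = start, * = accepting)

start=s0 accept=s6 s0-a->s1 s0-b->s2 s1-a->s3 s1-b->s4 s2-a->s3 s2-b->s3 s3-a->s5 s3-b->s5 s4-a->s6 s4-b->s5 s5-a->s7 s5-b->s7 s6-a->s8 s6-b->s8 s7-a->s2 s7-b->s2 s8-a->s9 s8-b->s9 s9-a->s10 s9-b->s10 s10-a->s6 s10-b->s6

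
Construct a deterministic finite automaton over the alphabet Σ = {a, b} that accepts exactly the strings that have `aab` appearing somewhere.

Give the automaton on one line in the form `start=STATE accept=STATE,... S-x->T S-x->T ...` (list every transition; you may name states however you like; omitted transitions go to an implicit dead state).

Track how much of `aab` has been matched so far: state q0 is no progress, q3 is the absorbing accept state reached once `aab` has occurred. Intermediate states record partial matches; on a mismatch, fall back to the longest reusable overlap.
4 states suffice.
        a   b  
>  q0   q1  q0 
   q1   q2  q0 
   q2   q2  q3 
 * q3   q3  q3 
(> = start, * = accepting)

start=q0 accept=q3 q0-a->q1 q0-b->q0 q1-a->q2 q1-b->q0 q2-a->q2 q2-b->q3 q3-a->q3 q3-b->q3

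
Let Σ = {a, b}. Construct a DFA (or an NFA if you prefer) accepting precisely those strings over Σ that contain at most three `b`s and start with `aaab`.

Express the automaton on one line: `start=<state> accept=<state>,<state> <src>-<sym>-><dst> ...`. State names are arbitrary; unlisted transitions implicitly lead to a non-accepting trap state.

Handle the two conditions separately and then intersect. One (5 states) tracks the count of `b`s, saturating at 4; the other (6 states) tracks whether the input so far still matches the prefix `aaab`. Each combined state is a pair, one component from each; accept when both components accept.
13 states suffice.
          a    b  
>  s0     s1   s2 
   s1     s3   s2 
   s2     s2   s4 
   s3     s5   s2 
   s4     s4   s6 
   s5     s7   s8 
   s6     s6   s9 
   s7     s7   s2 
 * s8     s8  s10 
   s9     s9   s9 
 * s10   s10  s11 
 * s11   s11  s12 
   s12   s12  s12 
(> = start, * = accepting)

start=s0 accept=s8,s10,s11 s0-a->s1 s0-b->s2 s1-a->s3 s1-b->s2 s2-a->s2 s2-b->s4 s3-a->s5 s3-b->s2 s4-a->s4 s4-b->s6 s5-a->s7 s5-b->s8 s6-a->s6 s6-b->s9 s7-a->s7 s7-b->s2 s8-a->s8 s8-b->s10 s9-a->s9 s9-b->s9 s10-a->s10 s10-b->s11 s11-a->s11 s11-b->s12 s12-a->s12 s12-b->s12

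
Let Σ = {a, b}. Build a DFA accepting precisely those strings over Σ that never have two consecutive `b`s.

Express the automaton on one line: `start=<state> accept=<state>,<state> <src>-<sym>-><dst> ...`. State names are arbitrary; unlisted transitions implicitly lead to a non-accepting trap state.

This is the complement of 'contains `bb`'. Use the same substring-matching states — S0 through S2 holding how much of `bb` has just been matched — but flip the accepting set: everything except the trap S2 accepts.
3 states suffice.
        a   b  
>* S0   S0  S1 
 * S1   S0  S2 
   S2   S2  S2 
(> = start, * = accepting)

start=S0 accept=S0,S1 S0-a->S0 S0-b->S1 S1-a->S0 S1-b->S2 S2-a->S2 S2-b->S2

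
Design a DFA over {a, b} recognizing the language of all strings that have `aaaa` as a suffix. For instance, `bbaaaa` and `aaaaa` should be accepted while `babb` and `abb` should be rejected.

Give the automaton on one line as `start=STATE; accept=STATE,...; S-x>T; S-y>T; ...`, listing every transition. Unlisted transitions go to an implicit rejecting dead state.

start=s0; accept=s4; s0-a>s1; s0-b>s0; s1-a>s2; s1-b>s0; s2-a>s3; s2-b>s0; s3-a>s4; s3-b>s0; s4-a>s4; s4-b>s0

Remember how much of `aaaa` the current input suffix matches. State s0 means no match yet; s1 means the last symbol is `a`; s2 means the last 2 symbols are `aa`; s3 means the last 3 symbols are `aaa`; s4 means the last 4 symbols are `aaaa`. Only s4 accepts. On a mismatch, fall back to the longest proper suffix that is still a prefix of `aaaa`.
5 states suffice.
        a   b  
>  s0   s1  s0 
   s1   s2  s0 
   s2   s3  s0 
   s3   s4  s0 
 * s4   s4  s0 
(> = start, * = accepting)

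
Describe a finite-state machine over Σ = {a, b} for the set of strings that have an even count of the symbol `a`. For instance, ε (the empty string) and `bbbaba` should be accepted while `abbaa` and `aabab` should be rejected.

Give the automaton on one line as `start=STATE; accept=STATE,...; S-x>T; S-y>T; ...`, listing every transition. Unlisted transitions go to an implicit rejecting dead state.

start=S0; accept=S0; S0-a>S1; S0-b>S0; S1-a>S0; S1-b>S1

The only thing that matters is how many `a`s have appeared, reduced mod 2. Use one state per residue: S0 for 0, …, S1 for 1. Reading `a` moves to the next residue; anything else stays put. S0 is accepting.
With 2 states:
        a   b  
>* S0   S1  S0 
   S1   S0  S1 
(> = start, * = accepting)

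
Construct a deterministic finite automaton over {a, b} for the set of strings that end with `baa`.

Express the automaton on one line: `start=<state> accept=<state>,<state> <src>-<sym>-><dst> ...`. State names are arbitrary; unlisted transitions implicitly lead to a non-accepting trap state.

start=q0 accept=q3 q0-a->q0 q0-b->q1 q1-a->q2 q1-b->q1 q2-a->q3 q2-b->q1 q3-a->q0 q3-b->q1

Let each state record the length of the longest suffix of the input read so far that is also a prefix of `baa`. q1 means the last symbol is `b`; q2 means the last 2 symbols are `ba`; q3 means the last 3 symbols are `baa`. Accept only at q3, where the string currently ends in `baa`.
With 4 states:
        a   b  
>  q0   q0  q1 
   q1   q2  q1 
   q2   q3  q1 
 * q3   q0  q1 
(> = start, * = accepting)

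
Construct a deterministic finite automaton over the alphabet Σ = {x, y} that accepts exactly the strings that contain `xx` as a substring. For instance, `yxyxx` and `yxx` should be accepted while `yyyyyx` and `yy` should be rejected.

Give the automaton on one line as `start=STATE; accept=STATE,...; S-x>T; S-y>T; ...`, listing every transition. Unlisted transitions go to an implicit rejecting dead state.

start=A; accept=C; A-x>B; A-y>A; B-x>C; B-y>A; C-x>C; C-y>C

States A..B record the length of the longest prefix of `xx` that matches the current input suffix. Reaching C means `xx` has been seen, and we stay there forever. Accept from C.
With 3 states:
       x  y 
>  A   B  A 
   B   C  A 
 * C   C  C 
(> = start, * = accepting)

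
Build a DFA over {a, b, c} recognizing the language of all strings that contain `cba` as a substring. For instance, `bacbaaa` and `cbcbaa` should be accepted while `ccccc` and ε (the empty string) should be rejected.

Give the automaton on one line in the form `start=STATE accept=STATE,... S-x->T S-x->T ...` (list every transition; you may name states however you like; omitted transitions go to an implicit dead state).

start=q0 accept=q3 q0-a->q0 q0-b->q0 q0-c->q1 q1-a->q0 q1-b->q2 q1-c->q1 q2-a->q3 q2-b->q0 q2-c->q1 q3-a->q3 q3-b->q3 q3-c->q3

Track how much of `cba` has been matched so far: state q0 is no progress, q3 is the absorbing accept state reached once `cba` has occurred. Intermediate states record partial matches; on a mismatch, fall back to the longest reusable overlap.
4 states suffice.
        a   b   c  
>  q0   q0  q0  q1 
   q1   q0  q2  q1 
   q2   q3  q0  q1 
 * q3   q3  q3  q3 
(> = start, * = accepting)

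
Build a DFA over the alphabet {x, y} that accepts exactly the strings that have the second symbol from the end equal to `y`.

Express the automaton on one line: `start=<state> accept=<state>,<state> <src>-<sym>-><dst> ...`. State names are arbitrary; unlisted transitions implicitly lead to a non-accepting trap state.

start=s0 accept=s5,s6 s0-x->s1 s0-y->s2 s1-x->s3 s1-y->s4 s2-x->s5 s2-y->s6 s3-x->s3 s3-y->s4 s4-x->s5 s4-y->s6 s5-x->s3 s5-y->s4 s6-x->s5 s6-y->s6

Because acceptance depends on a position counted from the end, the machine has to buffer the most recent 2 symbols. Make each state the string of the last up-to-2 symbols read; on input `x` shift the window left and append `x`. Accept when the buffered window has length 2 and begins with `y`.
With 7 states:
        x   y  
>  s0   s1  s2 
   s1   s3  s4 
   s2   s5  s6 
   s3   s3  s4 
   s4   s5  s6 
 * s5   s3  s4 
 * s6   s5  s6 
(> = start, * = accepting)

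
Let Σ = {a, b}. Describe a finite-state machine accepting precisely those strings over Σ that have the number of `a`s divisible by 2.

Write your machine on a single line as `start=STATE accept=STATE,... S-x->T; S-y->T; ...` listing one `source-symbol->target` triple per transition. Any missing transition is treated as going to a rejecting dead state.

start=s0; accept=s0; s0-a->s1; s0-b->s0; s1-a->s0; s1-b->s1

The only thing that matters is how many `a`s have appeared, reduced mod 2. Use one state per residue: s0 for 0, …, s1 for 1. Reading `a` moves to the next residue; anything else stays put. s0 is accepting.
A 2-state machine:
        a   b  
>* s0   s1  s0 
   s1   s0  s1 
(> = start, * = accepting)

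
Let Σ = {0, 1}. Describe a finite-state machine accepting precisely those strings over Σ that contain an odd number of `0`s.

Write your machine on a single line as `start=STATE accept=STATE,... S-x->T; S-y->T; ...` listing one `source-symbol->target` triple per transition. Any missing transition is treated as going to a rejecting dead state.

start=S0; accept=S1; S0-0->S1; S0-1->S0; S1-0->S0; S1-1->S1

The only thing that matters is how many `0`s have appeared, reduced mod 2. Use one state per residue: S0 for 0, …, S1 for 1. Reading `0` moves to the next residue; anything else stays put. S1 is accepting.
With 2 states:
        0   1  
>  S0   S1  S0 
 * S1   S0  S1 
(> = start, * = accepting)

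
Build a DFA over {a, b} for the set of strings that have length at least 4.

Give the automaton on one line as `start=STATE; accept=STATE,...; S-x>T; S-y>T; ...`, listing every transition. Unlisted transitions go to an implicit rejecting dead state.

We only need to distinguish lengths 0, 1, …, 4, and '>4'. Chain S0 → S1 → S2 → S3 → S4 → S5 on every symbol, with S5 looping. Accepting states: {S4, S5}.
6 states suffice.
        a   b  
>  S0   S1  S1 
   S1   S2  S2 
   S2   S3  S3 
   S3   S4  S4 
 * S4   S5  S5 
 * S5   S5  S5 
(> = start, * = accepting)

start=S0; accept=S4,S5; S0-a>S1; S0-b>S1; S1-a>S2; S1-b>S2; S2-a>S3; S2-b>S3; S3-a>S4; S3-b>S4; S4-a>S5; S4-b>S5; S5-a>S5; S5-b>S5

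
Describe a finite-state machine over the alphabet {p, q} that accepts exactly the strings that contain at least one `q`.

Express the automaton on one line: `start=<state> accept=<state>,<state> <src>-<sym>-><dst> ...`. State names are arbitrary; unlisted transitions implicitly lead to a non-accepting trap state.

Only the number of `q`s matters, and only up to 2. Make a chain S0 → S1 → S2 advanced by each `q` (with S2 absorbing); every other symbol self-loops. The accepting set is {S1, S2}.
With 3 states:
        p   q  
>  S0   S0  S1 
 * S1   S1  S2 
 * S2   S2  S2 
(> = start, * = accepting)

start=S0 accept=S1,S2 S0-p->S0 S0-q->S1 S1-p->S1 S1-q->S2 S2-p->S2 S2-q->S2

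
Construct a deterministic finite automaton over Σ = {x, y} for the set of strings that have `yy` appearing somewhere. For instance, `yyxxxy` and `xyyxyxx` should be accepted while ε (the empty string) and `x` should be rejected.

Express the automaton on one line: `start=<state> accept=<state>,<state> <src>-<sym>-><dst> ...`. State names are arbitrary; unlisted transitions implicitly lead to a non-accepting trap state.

Track how much of `yy` has been matched so far: state S0 is no progress, S2 is the absorbing accept state reached once `yy` has occurred. Intermediate states record partial matches; on a mismatch, fall back to the longest reusable overlap.
With 3 states:
        x   y  
>  S0   S0  S1 
   S1   S0  S2 
 * S2   S2  S2 
(> = start, * = accepting)

start=S0 accept=S2 S0-x->S0 S0-y->S1 S1-x->S0 S1-y->S2 S2-x->S2 S2-y->S2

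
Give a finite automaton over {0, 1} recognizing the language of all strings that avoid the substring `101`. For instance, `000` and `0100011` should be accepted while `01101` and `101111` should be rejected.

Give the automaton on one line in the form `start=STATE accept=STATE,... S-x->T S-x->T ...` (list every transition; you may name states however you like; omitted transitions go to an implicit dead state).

start=q0 accept=q0,q1,q2 q0-0->q0 q0-1->q1 q1-0->q2 q1-1->q1 q2-0->q0 q2-1->q3 q3-0->q3 q3-1->q3

This is the complement of 'contains `101`'. Use the same substring-matching states — q0 through q3 holding how much of `101` has just been matched — but flip the accepting set: everything except the trap q3 accepts.
With 4 states:
        0   1  
>* q0   q0  q1 
 * q1   q2  q1 
 * q2   q0  q3 
   q3   q3  q3 
(> = start, * = accepting)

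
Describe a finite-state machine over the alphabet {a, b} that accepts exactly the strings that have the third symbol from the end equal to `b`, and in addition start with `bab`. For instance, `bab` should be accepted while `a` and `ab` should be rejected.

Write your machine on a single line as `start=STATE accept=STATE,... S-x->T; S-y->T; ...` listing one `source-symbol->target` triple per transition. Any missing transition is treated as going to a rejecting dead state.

Build one automaton per condition and run them in lockstep. One (15 states) tracks the last 3 symbols read; the other (5 states) tracks whether the input so far still matches the prefix `bab`. Each combined state is a pair, one component from each; accept when both components accept.
A 23-state machine:
          a    b  
>  S0     S1   S2 
   S1     S3   S4 
   S2     S5   S6 
   S3     S7   S8 
   S4     S9  S10 
   S5    S11  S12 
   S6    S13  S14 
   S7     S7   S8 
   S8     S9  S10 
   S9    S11  S15 
   S10   S13  S14 
   S11    S7   S8 
 * S12   S16  S17 
   S13   S11  S15 
   S14   S13  S14 
   S15    S9  S10 
   S16   S18  S12 
   S17   S19  S20 
 * S18   S21  S22 
 * S19   S18  S12 
 * S20   S19  S20 
   S21   S21  S22 
   S22   S16  S17 
(> = start, * = accepting)

start=S0; accept=S12,S18,S19,S20; S0-a->S1; S0-b->S2; S1-a->S3; S1-b->S4; S2-a->S5; S2-b->S6; S3-a->S7; S3-b->S8; S4-a->S9; S4-b->S10; S5-a->S11; S5-b->S12; S6-a->S13; S6-b->S14; S7-a->S7; S7-b->S8; S8-a->S9; S8-b->S10; S9-a->S11; S9-b->S15; S10-a->S13; S10-b->S14; S11-a->S7; S11-b->S8; S12-a->S16; S12-b->S17; S13-a->S11; S13-b->S15; S14-a->S13; S14-b->S14; S15-a->S9; S15-b->S10; S16-a->S18; S16-b->S12; S17-a->S19; S17-b->S20; S18-a->S21; S18-b->S22; S19-a->S18; S19-b->S12; S20-a->S19; S20-b->S20; S21-a->S21; S21-b->S22; S22-a->S16; S22-b->S17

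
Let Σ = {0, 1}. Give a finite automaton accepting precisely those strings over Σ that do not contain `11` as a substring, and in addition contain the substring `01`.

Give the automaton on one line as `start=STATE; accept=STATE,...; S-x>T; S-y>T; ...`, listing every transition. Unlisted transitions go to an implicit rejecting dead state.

Build one automaton per condition and run them in lockstep. One (3 states) tracks partial matches of the forbidden pattern `11`; the other (3 states) tracks whether and how much of `01` has been seen. Each combined state is a pair, one component from each; accept when both components accept. After merging equivalent states the machine shrinks.
        0   1  
>  s0   s1  s2 
   s1   s1  s3 
   s2   s1  s4 
 * s3   s5  s4 
   s4   s4  s4 
 * s5   s5  s3 
(> = start, * = accepting)

start=s0; accept=s3,s5; s0-0>s1; s0-1>s2; s1-0>s1; s1-1>s3; s2-0>s1; s2-1>s4; s3-0>s5; s3-1>s4; s4-0>s4; s4-1>s4; s5-0>s5; s5-1>s3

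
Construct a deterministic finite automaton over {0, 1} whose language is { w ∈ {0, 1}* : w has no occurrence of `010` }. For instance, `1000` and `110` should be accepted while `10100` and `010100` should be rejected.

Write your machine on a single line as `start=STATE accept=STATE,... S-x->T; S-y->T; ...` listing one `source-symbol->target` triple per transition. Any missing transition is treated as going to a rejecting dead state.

start=A; accept=A,B,C; A-0->B; A-1->A; B-0->B; B-1->C; C-0->D; C-1->A; D-0->D; D-1->D

Track partial matches of the forbidden pattern `010`. State D is a dead state reached once `010` has occurred; every other state accepts. A means no part of `010` is currently matched.
4 states suffice.
       0  1 
>* A   B  A 
 * B   B  C 
 * C   D  A 
   D   D  D 
(> = start, * = accepting)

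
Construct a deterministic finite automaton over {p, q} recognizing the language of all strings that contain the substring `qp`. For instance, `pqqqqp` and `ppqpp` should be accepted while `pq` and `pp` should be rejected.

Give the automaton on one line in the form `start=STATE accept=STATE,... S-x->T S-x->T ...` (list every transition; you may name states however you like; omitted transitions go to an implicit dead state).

start=s0 accept=s2 s0-p->s0 s0-q->s1 s1-p->s2 s1-q->s1 s2-p->s2 s2-q->s2

Track how much of `qp` has been matched so far: state s0 is no progress, s2 is the absorbing accept state reached once `qp` has occurred. Intermediate states record partial matches; on a mismatch, fall back to the longest reusable overlap.
With 3 states:
        p   q  
>  s0   s0  s1 
   s1   s2  s1 
 * s2   s2  s2 
(> = start, * = accepting)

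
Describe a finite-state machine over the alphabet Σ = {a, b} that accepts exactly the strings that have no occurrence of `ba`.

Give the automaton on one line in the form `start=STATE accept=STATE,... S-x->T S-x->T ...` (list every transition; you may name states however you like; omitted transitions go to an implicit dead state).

Track partial matches of the forbidden pattern `ba`. State q2 is a dead state reached once `ba` has occurred; every other state accepts. q0 means no part of `ba` is currently matched.
With 3 states:
        a   b  
>* q0   q0  q1 
 * q1   q2  q1 
   q2   q2  q2 
(> = start, * = accepting)

start=q0 accept=q0,q1 q0-a->q0 q0-b->q1 q1-a->q2 q1-b->q1 q2-a->q2 q2-b->q2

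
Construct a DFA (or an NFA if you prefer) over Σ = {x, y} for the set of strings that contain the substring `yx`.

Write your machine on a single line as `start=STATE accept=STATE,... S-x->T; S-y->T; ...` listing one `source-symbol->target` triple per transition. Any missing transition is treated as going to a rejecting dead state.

Track how much of `yx` has been matched so far: state q0 is no progress, q2 is the absorbing accept state reached once `yx` has occurred. Intermediate states record partial matches; on a mismatch, fall back to the longest reusable overlap.
A 3-state machine:
        x   y  
>  q0   q0  q1 
   q1   q2  q1 
 * q2   q2  q2 
(> = start, * = accepting)

start=q0; accept=q2; q0-x->q0; q0-y->q1; q1-x->q2; q1-y->q1; q2-x->q2; q2-y->q2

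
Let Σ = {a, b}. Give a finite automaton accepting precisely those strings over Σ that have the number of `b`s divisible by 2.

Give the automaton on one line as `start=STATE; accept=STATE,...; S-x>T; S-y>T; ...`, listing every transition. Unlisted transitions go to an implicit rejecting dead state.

The only thing that matters is how many `b`s have appeared, reduced mod 2. Use one state per residue: q0 for 0, …, q1 for 1. Reading `b` moves to the next residue; anything else stays put. q0 is accepting.
2 states suffice.
        a   b  
>* q0   q0  q1 
   q1   q1  q0 
(> = start, * = accepting)

start=q0; accept=q0; q0-a>q0; q0-b>q1; q1-a>q1; q1-b>q0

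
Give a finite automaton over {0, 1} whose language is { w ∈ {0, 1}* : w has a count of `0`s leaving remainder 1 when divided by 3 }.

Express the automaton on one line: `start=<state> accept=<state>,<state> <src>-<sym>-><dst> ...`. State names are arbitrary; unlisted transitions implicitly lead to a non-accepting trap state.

start=A accept=B A-0->B A-1->A B-0->C B-1->B C-0->A C-1->C

Keep the running count of `0`s modulo 3: each `0` advances along the cycle A → B → C → A while other symbols loop. Accept at B.
A 3-state machine:
       0  1 
>  A   B  A 
 * B   C  B 
   C   A  C 
(> = start, * = accepting)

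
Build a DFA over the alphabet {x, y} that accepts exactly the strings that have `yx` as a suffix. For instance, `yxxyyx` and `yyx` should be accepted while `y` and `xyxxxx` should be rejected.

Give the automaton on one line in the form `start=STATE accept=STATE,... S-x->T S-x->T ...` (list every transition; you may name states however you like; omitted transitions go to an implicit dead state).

start=s0 accept=s2 s0-x->s0 s0-y->s1 s1-x->s2 s1-y->s1 s2-x->s0 s2-y->s1

Remember how much of `yx` the current input suffix matches. State s0 means no match yet; s1 means the last symbol is `y`; s2 means the last 2 symbols are `yx`. Only s2 accepts. On a mismatch, fall back to the longest proper suffix that is still a prefix of `yx`.
With 3 states:
        x   y  
>  s0   s0  s1 
   s1   s2  s1 
 * s2   s0  s1 
(> = start, * = accepting)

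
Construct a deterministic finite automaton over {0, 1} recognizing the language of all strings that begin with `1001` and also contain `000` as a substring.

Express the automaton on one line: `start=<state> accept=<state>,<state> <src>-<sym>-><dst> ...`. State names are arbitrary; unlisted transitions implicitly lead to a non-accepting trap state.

start=A accept=I A-0->B A-1->C B-0->B B-1->B C-0->D C-1->B D-0->E D-1->B E-0->B E-1->F F-0->G F-1->F G-0->H G-1->F H-0->I H-1->F I-0->I I-1->I

Build one automaton per condition and run them in lockstep. One (6 states) tracks whether the input so far still matches the prefix `1001`; the other (4 states) tracks whether and how much of `000` has been seen. Each combined state is a pair, one component from each; accept when both components accept. Equivalent product states are then merged.
A 9-state machine:
       0  1 
>  A   B  C 
   B   B  B 
   C   D  B 
   D   E  B 
   E   B  F 
   F   G  F 
   G   H  F 
   H   I  F 
 * I   I  I 
(> = start, * = accepting)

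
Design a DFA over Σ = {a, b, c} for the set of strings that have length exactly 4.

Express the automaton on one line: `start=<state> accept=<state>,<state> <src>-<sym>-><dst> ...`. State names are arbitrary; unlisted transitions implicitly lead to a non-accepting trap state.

start=q0 accept=q4 q0-a->q1 q0-b->q1 q0-c->q1 q1-a->q2 q1-b->q2 q1-c->q2 q2-a->q3 q2-b->q3 q2-c->q3 q3-a->q4 q3-b->q4 q3-c->q4 q4-a->q5 q4-b->q5 q4-c->q5 q5-a->q5 q5-b->q5 q5-c->q5

We only need to distinguish lengths 0, 1, …, 4, and '>4'. Chain q0 → q1 → q2 → q3 → q4 → q5 on every symbol, with q5 looping. Accepting states: {q4}.
With 6 states:
        a   b   c  
>  q0   q1  q1  q1 
   q1   q2  q2  q2 
   q2   q3  q3  q3 
   q3   q4  q4  q4 
 * q4   q5  q5  q5 
   q5   q5  q5  q5 
(> = start, * = accepting)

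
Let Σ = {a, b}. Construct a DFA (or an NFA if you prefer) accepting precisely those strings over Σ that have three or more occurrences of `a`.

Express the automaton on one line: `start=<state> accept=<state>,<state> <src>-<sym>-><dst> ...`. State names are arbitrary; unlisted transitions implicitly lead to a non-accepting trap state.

start=s0 accept=s3,s4 s0-a->s1 s0-b->s0 s1-a->s2 s1-b->s1 s2-a->s3 s2-b->s2 s3-a->s4 s3-b->s3 s4-a->s4 s4-b->s4

Only the number of `a`s matters, and only up to 4. Make a chain s0 → s1 → s2 → s3 → s4 advanced by each `a` (with s4 absorbing); every other symbol self-loops. The accepting set is {s3, s4}.
5 states suffice.
        a   b  
>  s0   s1  s0 
   s1   s2  s1 
   s2   s3  s2 
 * s3   s4  s3 
 * s4   s4  s4 
(> = start, * = accepting)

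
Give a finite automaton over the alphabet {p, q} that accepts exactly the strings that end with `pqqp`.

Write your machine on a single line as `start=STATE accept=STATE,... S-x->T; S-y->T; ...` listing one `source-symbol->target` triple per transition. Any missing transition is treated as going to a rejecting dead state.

start=A; accept=E; A-p->B; A-q->A; B-p->B; B-q->C; C-p->B; C-q->D; D-p->E; D-q->A; E-p->B; E-q->C

Let each state record the length of the longest suffix of the input read so far that is also a prefix of `pqqp`. B means the last symbol is `p`; C means the last 2 symbols are `pq`; D means the last 3 symbols are `pqq`; E means the last 4 symbols are `pqqp`. Accept only at E, where the string currently ends in `pqqp`.
5 states suffice.
       p  q 
>  A   B  A 
   B   B  C 
   C   B  D 
   D   E  A 
 * E   B  C 
(> = start, * = accepting)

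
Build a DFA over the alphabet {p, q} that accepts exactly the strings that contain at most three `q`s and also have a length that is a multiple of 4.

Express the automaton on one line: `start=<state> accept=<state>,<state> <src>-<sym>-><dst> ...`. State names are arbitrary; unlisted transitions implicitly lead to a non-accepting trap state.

start=s0 accept=s0,s10,s11,s12 s0-p->s1 s0-q->s2 s1-p->s3 s1-q->s4 s2-p->s4 s2-q->s5 s3-p->s6 s3-q->s7 s4-p->s7 s4-q->s8 s5-p->s8 s5-q->s9 s6-p->s0 s6-q->s10 s7-p->s10 s7-q->s11 s8-p->s11 s8-q->s12 s9-p->s12 s9-q->s13 s10-p->s2 s10-q->s14 s11-p->s14 s11-q->s15 s12-p->s15 s12-q->s16 s13-p->s16 s13-q->s16 s14-p->s5 s14-q->s17 s15-p->s17 s15-q->s18 s16-p->s18 s16-q->s18 s17-p->s9 s17-q->s19 s18-p->s19 s18-q->s19 s19-p->s13 s19-q->s13

Handle the two conditions separately and then intersect. The first has 5 states tracking the count of `q`s, saturating at 4; the second has 4 states tracking the input length modulo 4. A product state is a pair (one from each), accepting exactly when both do.
          p    q  
>* s0     s1   s2 
   s1     s3   s4 
   s2     s4   s5 
   s3     s6   s7 
   s4     s7   s8 
   s5     s8   s9 
   s6     s0  s10 
   s7    s10  s11 
   s8    s11  s12 
   s9    s12  s13 
 * s10    s2  s14 
 * s11   s14  s15 
 * s12   s15  s16 
   s13   s16  s16 
   s14    s5  s17 
   s15   s17  s18 
   s16   s18  s18 
   s17    s9  s19 
   s18   s19  s19 
   s19   s13  s13 
(> = start, * = accepting)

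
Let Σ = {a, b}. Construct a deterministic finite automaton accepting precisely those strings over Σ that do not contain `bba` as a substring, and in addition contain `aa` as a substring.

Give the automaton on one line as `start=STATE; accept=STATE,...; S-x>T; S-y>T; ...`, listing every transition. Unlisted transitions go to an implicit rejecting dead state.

start=q0; accept=q3,q5,q6; q0-a>q1; q0-b>q2; q1-a>q3; q1-b>q2; q2-a>q1; q2-b>q4; q3-a>q3; q3-b>q5; q4-a>q4; q4-b>q4; q5-a>q3; q5-b>q6; q6-a>q4; q6-b>q6

Build one automaton per condition and run them in lockstep. The first has 4 states tracking partial matches of the forbidden pattern `bba`; the second has 3 states tracking whether and how much of `aa` has been seen. A product state is a pair (one from each), accepting exactly when both do. Equivalent product states are then merged.
With 7 states:
        a   b  
>  q0   q1  q2 
   q1   q3  q2 
   q2   q1  q4 
 * q3   q3  q5 
   q4   q4  q4 
 * q5   q3  q6 
 * q6   q4  q6 
(> = start, * = accepting)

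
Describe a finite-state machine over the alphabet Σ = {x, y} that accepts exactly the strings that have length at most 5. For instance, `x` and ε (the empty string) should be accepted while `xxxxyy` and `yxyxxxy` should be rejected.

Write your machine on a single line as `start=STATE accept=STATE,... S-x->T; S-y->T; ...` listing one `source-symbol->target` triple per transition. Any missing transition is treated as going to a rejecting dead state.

Count input length up to 6: every symbol moves from q0 toward q6, which means 'more than 5' and absorbs. Accept from {q0, q1, q2, q3, q4, q5}.
7 states suffice.
        x   y  
>* q0   q1  q1 
 * q1   q2  q2 
 * q2   q3  q3 
 * q3   q4  q4 
 * q4   q5  q5 
 * q5   q6  q6 
   q6   q6  q6 
(> = start, * = accepting)

start=q0; accept=q0,q1,q2,q3,q4,q5; q0-x->q1; q0-y->q1; q1-x->q2; q1-y->q2; q2-x->q3; q2-y->q3; q3-x->q4; q3-y->q4; q4-x->q5; q4-y->q5; q5-x->q6; q5-y->q6; q6-x->q6; q6-y->q6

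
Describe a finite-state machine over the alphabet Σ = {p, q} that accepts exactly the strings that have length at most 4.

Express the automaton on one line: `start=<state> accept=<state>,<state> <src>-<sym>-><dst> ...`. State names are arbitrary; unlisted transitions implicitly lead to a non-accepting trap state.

start=A accept=A,B,C,D,E A-p->B A-q->B B-p->C B-q->C C-p->D C-q->D D-p->E D-q->E E-p->F E-q->F F-p->F F-q->F

Count input length up to 5: every symbol moves from A toward F, which means 'more than 4' and absorbs. Accept from {A, B, C, D, E}.
       p  q 
>* A   B  B 
 * B   C  C 
 * C   D  D 
 * D   E  E 
 * E   F  F 
   F   F  F 
(> = start, * = accepting)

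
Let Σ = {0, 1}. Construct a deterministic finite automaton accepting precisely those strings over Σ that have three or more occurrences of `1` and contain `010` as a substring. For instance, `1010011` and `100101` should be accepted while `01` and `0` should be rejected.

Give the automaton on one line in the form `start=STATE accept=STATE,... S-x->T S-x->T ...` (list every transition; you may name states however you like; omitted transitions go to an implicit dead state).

Build one automaton per condition and run them in lockstep. The first has 5 states tracking the count of `1`s, saturating at 4; the second has 4 states tracking whether and how much of `010` has been seen. A product state is a pair (one from each), accepting exactly when both do.
An 18-state machine:
       0  1 
>  A   B  C 
   B   B  D 
   C   E  F 
   D   G  F 
   E   E  H 
   F   I  J 
   G   G  K 
   H   K  J 
   I   I  L 
   J   M  N 
   K   K  O 
   L   O  N 
   M   M  P 
   N   Q  N 
 * O   O  R 
   P   R  N 
   Q   Q  P 
 * R   R  R 
(> = start, * = accepting)

start=A accept=O,R A-0->B A-1->C B-0->B B-1->D C-0->E C-1->F D-0->G D-1->F E-0->E E-1->H F-0->I F-1->J G-0->G G-1->K H-0->K H-1->J I-0->I I-1->L J-0->M J-1->N K-0->K K-1->O L-0->O L-1->N M-0->M M-1->P N-0->Q N-1->N O-0->O O-1->R P-0->R P-1->N Q-0->Q Q-1->P R-0->R R-1->R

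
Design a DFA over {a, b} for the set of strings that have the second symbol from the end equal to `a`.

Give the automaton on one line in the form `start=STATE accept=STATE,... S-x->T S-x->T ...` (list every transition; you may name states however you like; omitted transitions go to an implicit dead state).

start=s0 accept=s3,s4 s0-a->s1 s0-b->s2 s1-a->s3 s1-b->s4 s2-a->s5 s2-b->s6 s3-a->s3 s3-b->s4 s4-a->s5 s4-b->s6 s5-a->s3 s5-b->s4 s6-a->s5 s6-b->s6

Because acceptance depends on a position counted from the end, the machine has to buffer the most recent 2 symbols. Make each state the string of the last up-to-2 symbols read; on input `x` shift the window left and append `x`. Accept when the buffered window has length 2 and begins with `a`.
7 states suffice.
        a   b  
>  s0   s1  s2 
   s1   s3  s4 
   s2   s5  s6 
 * s3   s3  s4 
 * s4   s5  s6 
   s5   s3  s4 
   s6   s5  s6 
(> = start, * = accepting)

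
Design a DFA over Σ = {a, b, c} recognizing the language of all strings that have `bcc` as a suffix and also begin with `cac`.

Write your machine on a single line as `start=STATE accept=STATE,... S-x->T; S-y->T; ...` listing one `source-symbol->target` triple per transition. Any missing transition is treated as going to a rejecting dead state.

start=q0; accept=q7; q0-a->q1; q0-b->q1; q0-c->q2; q1-a->q1; q1-b->q1; q1-c->q1; q2-a->q3; q2-b->q1; q2-c->q1; q3-a->q1; q3-b->q1; q3-c->q4; q4-a->q4; q4-b->q5; q4-c->q4; q5-a->q4; q5-b->q5; q5-c->q6; q6-a->q4; q6-b->q5; q6-c->q7; q7-a->q4; q7-b->q5; q7-c->q4

Build one automaton per condition and run them in lockstep. The first has 4 states tracking how much of the suffix `bcc` has currently been matched; the second has 5 states tracking whether the input so far still matches the prefix `cac`. A product state is a pair (one from each), accepting exactly when both do. Minimizing collapses redundant product states.
An 8-state machine:
        a   b   c  
>  q0   q1  q1  q2 
   q1   q1  q1  q1 
   q2   q3  q1  q1 
   q3   q1  q1  q4 
   q4   q4  q5  q4 
   q5   q4  q5  q6 
   q6   q4  q5  q7 
 * q7   q4  q5  q4 
(> = start, * = accepting)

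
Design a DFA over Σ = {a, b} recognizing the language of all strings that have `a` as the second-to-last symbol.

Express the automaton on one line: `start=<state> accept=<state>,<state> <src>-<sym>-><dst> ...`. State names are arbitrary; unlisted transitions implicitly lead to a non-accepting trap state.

start=q0 accept=q3,q4 q0-a->q1 q0-b->q2 q1-a->q3 q1-b->q4 q2-a->q5 q2-b->q6 q3-a->q3 q3-b->q4 q4-a->q5 q4-b->q6 q5-a->q3 q5-b->q4 q6-a->q5 q6-b->q6

A DFA must remember the last 2 symbols (since which symbol is second-to-last isn't known until the input ends). Use one state per possible window of the last ≤2 symbols; accept from those whose window starts with `a`.
A 7-state machine:
        a   b  
>  q0   q1  q2 
   q1   q3  q4 
   q2   q5  q6 
 * q3   q3  q4 
 * q4   q5  q6 
   q5   q3  q4 
   q6   q5  q6 
(> = start, * = accepting)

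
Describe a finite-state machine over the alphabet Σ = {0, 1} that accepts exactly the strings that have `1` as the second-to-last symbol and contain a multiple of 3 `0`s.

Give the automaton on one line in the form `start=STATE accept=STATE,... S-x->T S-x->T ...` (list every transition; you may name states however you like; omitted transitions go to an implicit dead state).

Handle the two conditions separately and then intersect. The first has 7 states tracking the last 2 symbols read; the second has 3 states tracking the count of `0`s modulo 3. A product state is a pair (one from each), accepting exactly when both do.
          0    1  
>  S0     S1   S2 
   S1     S3   S4 
   S2     S5   S6 
   S3     S7   S8 
   S4     S9  S10 
   S5     S3   S4 
 * S6     S5   S6 
   S7    S11  S12 
   S8    S13  S14 
   S9     S7   S8 
   S10    S9  S10 
   S11    S3   S4 
   S12    S5   S6 
 * S13   S11  S12 
   S14   S13  S14 
(> = start, * = accepting)

start=S0 accept=S6,S13 S0-0->S1 S0-1->S2 S1-0->S3 S1-1->S4 S2-0->S5 S2-1->S6 S3-0->S7 S3-1->S8 S4-0->S9 S4-1->S10 S5-0->S3 S5-1->S4 S6-0->S5 S6-1->S6 S7-0->S11 S7-1->S12 S8-0->S13 S8-1->S14 S9-0->S7 S9-1->S8 S10-0->S9 S10-1->S10 S11-0->S3 S11-1->S4 S12-0->S5 S12-1->S6 S13-0->S11 S13-1->S12 S14-0->S13 S14-1->S14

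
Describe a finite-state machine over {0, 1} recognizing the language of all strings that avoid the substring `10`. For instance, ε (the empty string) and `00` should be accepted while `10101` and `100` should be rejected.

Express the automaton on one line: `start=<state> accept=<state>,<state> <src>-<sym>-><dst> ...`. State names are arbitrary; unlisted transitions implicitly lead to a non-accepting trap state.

start=q0 accept=q0,q1 q0-0->q0 q0-1->q1 q1-0->q2 q1-1->q1 q2-0->q2 q2-1->q2

This is the complement of 'contains `10`'. Use the same substring-matching states — q0 through q2 holding how much of `10` has just been matched — but flip the accepting set: everything except the trap q2 accepts.
With 3 states:
        0   1  
>* q0   q0  q1 
 * q1   q2  q1 
   q2   q2  q2 
(> = start, * = accepting)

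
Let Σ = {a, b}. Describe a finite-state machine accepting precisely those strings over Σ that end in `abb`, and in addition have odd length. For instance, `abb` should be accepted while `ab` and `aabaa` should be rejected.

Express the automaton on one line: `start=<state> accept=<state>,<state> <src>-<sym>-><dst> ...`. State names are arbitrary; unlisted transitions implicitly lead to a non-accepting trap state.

Handle the two conditions separately and then intersect. One (4 states) tracks how much of the suffix `abb` has currently been matched; the other (2 states) tracks the input length modulo 2. Each combined state is a pair, one component from each; accept when both components accept. Equivalent product states are then merged.
A 5-state machine:
        a   b  
>  q0   q1  q2 
   q1   q0  q3 
   q2   q0  q0 
   q3   q1  q4 
 * q4   q0  q0 
(> = start, * = accepting)

start=q0 accept=q4 q0-a->q1 q0-b->q2 q1-a->q0 q1-b->q3 q2-a->q0 q2-b->q0 q3-a->q1 q3-b->q4 q4-a->q0 q4-b->q0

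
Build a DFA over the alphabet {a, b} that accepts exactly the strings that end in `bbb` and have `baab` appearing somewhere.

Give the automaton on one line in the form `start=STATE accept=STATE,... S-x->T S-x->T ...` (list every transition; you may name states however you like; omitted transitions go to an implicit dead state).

start=s0 accept=s7 s0-a->s0 s0-b->s1 s1-a->s2 s1-b->s1 s2-a->s3 s2-b->s1 s3-a->s0 s3-b->s4 s4-a->s5 s4-b->s6 s5-a->s5 s5-b->s4 s6-a->s5 s6-b->s7 s7-a->s5 s7-b->s7

Handle the two conditions separately and then intersect. The first has 4 states tracking how much of the suffix `bbb` has currently been matched; the second has 5 states tracking whether and how much of `baab` has been seen. A product state is a pair (one from each), accepting exactly when both do. Minimizing collapses redundant product states.
An 8-state machine:
        a   b  
>  s0   s0  s1 
   s1   s2  s1 
   s2   s3  s1 
   s3   s0  s4 
   s4   s5  s6 
   s5   s5  s4 
   s6   s5  s7 
 * s7   s5  s7 
(> = start, * = accepting)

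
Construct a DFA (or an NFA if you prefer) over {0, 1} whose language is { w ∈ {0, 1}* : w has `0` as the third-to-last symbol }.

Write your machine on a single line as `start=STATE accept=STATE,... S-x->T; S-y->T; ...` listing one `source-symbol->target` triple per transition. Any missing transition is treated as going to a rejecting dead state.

Because acceptance depends on a position counted from the end, the machine has to buffer the most recent 3 symbols. Make each state the string of the last up-to-3 symbols read; on input `x` shift the window left and append `x`. Accept when the buffered window has length 3 and begins with `0`.
15 states suffice.
          0    1  
>  q0     q1   q2 
   q1     q3   q4 
   q2     q5   q6 
   q3     q7   q8 
   q4     q9  q10 
   q5    q11  q12 
   q6    q13  q14 
 * q7     q7   q8 
 * q8     q9  q10 
 * q9    q11  q12 
 * q10   q13  q14 
   q11    q7   q8 
   q12    q9  q10 
   q13   q11  q12 
   q14   q13  q14 
(> = start, * = accepting)

start=q0; accept=q7,q8,q9,q10; q0-0->q1; q0-1->q2; q1-0->q3; q1-1->q4; q2-0->q5; q2-1->q6; q3-0->q7; q3-1->q8; q4-0->q9; q4-1->q10; q5-0->q11; q5-1->q12; q6-0->q13; q6-1->q14; q7-0->q7; q7-1->q8; q8-0->q9; q8-1->q10; q9-0->q11; q9-1->q12; q10-0->q13; q10-1->q14; q11-0->q7; q11-1->q8; q12-0->q9; q12-1->q10; q13-0->q11; q13-1->q12; q14-0->q13; q14-1->q14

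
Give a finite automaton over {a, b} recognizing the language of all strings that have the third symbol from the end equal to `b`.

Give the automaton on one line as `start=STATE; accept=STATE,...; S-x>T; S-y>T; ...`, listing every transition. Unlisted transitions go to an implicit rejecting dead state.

A DFA must remember the last 3 symbols (since which symbol is third-to-last isn't known until the input ends). Use one state per possible window of the last ≤3 symbols; accept from those whose window starts with `b`.
A 15-state machine:
          a    b  
>  q0     q1   q2 
   q1     q3   q4 
   q2     q5   q6 
   q3     q7   q8 
   q4     q9  q10 
   q5    q11  q12 
   q6    q13  q14 
   q7     q7   q8 
   q8     q9  q10 
   q9    q11  q12 
   q10   q13  q14 
 * q11    q7   q8 
 * q12    q9  q10 
 * q13   q11  q12 
 * q14   q13  q14 
(> = start, * = accepting)

start=q0; accept=q11,q12,q13,q14; q0-a>q1; q0-b>q2; q1-a>q3; q1-b>q4; q2-a>q5; q2-b>q6; q3-a>q7; q3-b>q8; q4-a>q9; q4-b>q10; q5-a>q11; q5-b>q12; q6-a>q13; q6-b>q14; q7-a>q7; q7-b>q8; q8-a>q9; q8-b>q10; q9-a>q11; q9-b>q12; q10-a>q13; q10-b>q14; q11-a>q7; q11-b>q8; q12-a>q9; q12-b>q10; q13-a>q11; q13-b>q12; q14-a>q13; q14-b>q14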